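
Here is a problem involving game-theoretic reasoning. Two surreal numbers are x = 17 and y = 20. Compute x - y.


x = 17, y = 20
x - y = 17 - 20 = -3

-3


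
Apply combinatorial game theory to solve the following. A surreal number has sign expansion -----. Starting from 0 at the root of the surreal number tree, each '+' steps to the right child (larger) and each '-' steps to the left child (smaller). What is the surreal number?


Sign expansion: -----
Rule: track bounds (lo, hi), initially (-inf, +inf). On '+', the current value becomes lo and we move to the simplest number in (value, hi): value + 1 if hi = +inf, otherwise the midpoint (value + hi)/2. On '-', the current value becomes hi and we move to value - 1 if lo = -inf, otherwise the midpoint (lo + value)/2.
Start at 0.
Step 1: sign = -, move left. Bounds: (-inf, 0). Value = -1
Step 2: sign = -, move left. Bounds: (-inf, -1). Value = -2
Step 3: sign = -, move left. Bounds: (-inf, -2). Value = -3
Step 4: sign = -, move left. Bounds: (-inf, -3). Value = -4
Step 5: sign = -, move left. Bounds: (-inf, -4). Value = -5
The surreal number with sign expansion ----- is -5.

-5


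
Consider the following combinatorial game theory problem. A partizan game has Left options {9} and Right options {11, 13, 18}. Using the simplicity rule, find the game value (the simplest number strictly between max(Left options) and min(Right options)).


Left options: {9}, max = 9
Right options: {11, 13, 18}, min = 11
All options are numbers and max(Left) < min(Right), so by the simplicity theorem the value is the simplest (earliest-born) number strictly between 9 and 11.
The only integer strictly between 9 and 11 is 10.
No non-integer in the interval can be simpler: if x is a non-integer in the interval, then floor(x) or ceil(x) also lies in the interval (the interval contains an integer), and both are proper prefixes of x's sign expansion, i.e. born earlier. So the game value is 10.
Game value = 10

10


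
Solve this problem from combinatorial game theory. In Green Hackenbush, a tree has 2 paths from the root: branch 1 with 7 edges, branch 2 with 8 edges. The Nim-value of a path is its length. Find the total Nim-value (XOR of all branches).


The tree has 2 branches from the ground vertex.
In Green Hackenbush, the Nim-value of a simple path of length k is k.
Branch 1: length 7, Nim-value = 7
Branch 2: length 8, Nim-value = 8
Total Nim-value = XOR of all branch values:
0 XOR 7 = 7
7 XOR 8 = 15
Nim-value of the tree = 15

15


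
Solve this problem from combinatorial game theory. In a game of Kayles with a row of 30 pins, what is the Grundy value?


Kayles: a move removes 1 or 2 adjacent pins from a contiguous row.
Removing pins from a row of k leaves two independent rows (a, b) with a + b = k - 1 (one pin) or a + b = k - 2 (two pins); an end removal gives a = 0.
By Sprague-Grundy, G(k) = mex{ G(a) XOR G(b) } over all these splits. G(0) = 0.
G(1): splits (0,0):0^0=0 -> mex({0}) = 1
G(2): splits (0,1):0^1=1 (0,0):0^0=0 -> mex({0, 1}) = 2
G(3): splits (0,2):0^2=2 (1,1):1^1=0 (0,1):0^1=1 -> mex({0, 1, 2}) = 3
G(4): splits (0,3):0^3=3 (1,2):1^2=3 (0,2):0^2=2 (1,1):1^1=0 -> mex({0, 2, 3}) = 1
G(5): splits (0,4):0^1=1 (1,3):1^3=2 (2,2):2^2=0 (0,3):0^3=3 (1,2):1^2=3 -> mex({0, 1, 2, 3}) = 4
G(6) = mex({0, 1, 2, 4}) = 3
G(7) = mex({0, 1, 3, 4, 5}) = 2
G(8) = mex({0, 2, 3, 5, 6}) = 1
G(9) = mex({0, 1, 2, 3, 6, 7}) = 4
G(10) = mex({0, 1, 3, 4, 5, 7}) = 2
G(11) = mex({0, 1, 2, 3, 4, 5}) = 6
G(12) = mex({0, 1, 2, 3, 5, 6, 7}) = 4
G(13) = mex({0, 2, 3, 4, 6, 7}) = 1
G(14) = mex({0, 1, 4, 5, 6, 7}) = 2
G(15) = mex({0, 1, 2, 3, 4, 5, 6}) = 7
G(16) = mex({0, 2, 3, 5, 6, 7}) = 1
G(17) = mex({0, 1, 2, 3, 5, 6, 7}) = 4
G(18) = mex({0, 1, 2, 4, 5, 6}) = 3
G(19) = mex({0, 1, 3, 4, 5, 7}) = 2
G(20) = mex({0, 2, 3, 4, 5, 6, 7}) = 1
G(21) = mex({0, 1, 2, 3, 5, 6, 7}) = 4
G(22) = mex({0, 1, 2, 3, 4, 5, 7}) = 6
G(23) = mex({0, 1, 2, 3, 4, 5, 6}) = 7
G(24) = mex({0, 1, 2, 3, 5, 6, 7}) = 4
G(25) = mex({0, 2, 3, 4, 6, 7}) = 1
G(26) = mex({0, 1, 3, 4, 5, 6, 7}) = 2
G(27) = mex({0, 1, 2, 3, 4, 5, 6, 7}) = 8
G(28) = mex({0, 1, 2, 3, 4, 6, 7, 8}) = 5
G(29) = mex({0, 1, 2, 3, 5, 6, 7, 8, 9}) = 4
G(30) = mex({0, 1, 2, 3, 4, 5, 6, 9, 10}) = 7
Therefore G(30) = 7.

7


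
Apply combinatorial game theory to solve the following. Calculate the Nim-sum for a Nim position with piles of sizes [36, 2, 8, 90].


We need the XOR (exclusive or) of all pile sizes.
After XOR-ing pile 1 (size 36): 0 XOR 36 = 36
After XOR-ing pile 2 (size 2): 36 XOR 2 = 38
After XOR-ing pile 3 (size 8): 38 XOR 8 = 46
After XOR-ing pile 4 (size 90): 46 XOR 90 = 116
The Nim-value of this position is 116.

116


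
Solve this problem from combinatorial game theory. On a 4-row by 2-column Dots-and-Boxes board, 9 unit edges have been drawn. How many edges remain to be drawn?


Grid: 4 x 2 boxes, i.e. 5 rows and 3 columns of dots.
Horizontal edges: (rows + 1) * cols = 5 * 2 = 10
Vertical edges: rows * (cols + 1) = 4 * 3 = 12
Total edges: 10 + 12 = 22
Edges drawn: 9
Remaining: 22 - 9 = 13

13


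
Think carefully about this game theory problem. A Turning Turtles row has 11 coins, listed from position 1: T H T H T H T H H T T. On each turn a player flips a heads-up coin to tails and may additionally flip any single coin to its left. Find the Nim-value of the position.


Coins: T H T H T H T H H T T
Key fact: a single head at position k behaves exactly like a Nim heap of size k (turning it to T and optionally flipping a coin at j < k corresponds to moving the heap from k to j, or to 0), and heads combine as a disjunctive sum (two heads at the same place would cancel, matching j XOR j = 0). So the Nim-value is the XOR of the 1-indexed positions of the heads.
Face-up positions (1-indexed): [2, 4, 6, 8, 9]
XOR 0 with 2: 0 XOR 2 = 2
XOR 2 with 4: 2 XOR 4 = 6
XOR 6 with 6: 6 XOR 6 = 0
XOR 0 with 8: 0 XOR 8 = 8
XOR 8 with 9: 8 XOR 9 = 1
Nim-value = 1

1


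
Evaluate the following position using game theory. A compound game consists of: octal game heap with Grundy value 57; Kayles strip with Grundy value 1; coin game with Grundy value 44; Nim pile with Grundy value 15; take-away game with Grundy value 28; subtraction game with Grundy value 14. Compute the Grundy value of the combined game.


By the Sprague-Grundy theorem, the Grundy value of a sum of games is the XOR of individual Grundy values.
octal game heap: Grundy value = 57. Running XOR: 0 XOR 57 = 57
Kayles strip: Grundy value = 1. Running XOR: 57 XOR 1 = 56
coin game: Grundy value = 44. Running XOR: 56 XOR 44 = 20
Nim pile: Grundy value = 15. Running XOR: 20 XOR 15 = 27
take-away game: Grundy value = 28. Running XOR: 27 XOR 28 = 7
subtraction game: Grundy value = 14. Running XOR: 7 XOR 14 = 9
The combined Grundy value is 9.

9


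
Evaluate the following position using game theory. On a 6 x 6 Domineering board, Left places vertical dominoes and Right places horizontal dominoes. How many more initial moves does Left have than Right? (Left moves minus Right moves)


Board is 6 x 6 (rows x cols).
Left (vertical) placements: (rows-1) * cols = 5 * 6 = 30
Right (horizontal) placements: rows * (cols-1) = 6 * 5 = 30
Advantage = Left - Right = 30 - 30 = 0

0


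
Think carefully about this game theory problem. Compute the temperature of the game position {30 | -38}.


The game is {30 | -38}, a switch {a | b} with numbers a > b.
Cooling {a | b} by t gives {a - t | b + t}, which stops being hot when a - t = b + t, i.e. at t = (a - b)/2. So the temperature of a switch is (a - b)/2.
Temperature = (Left option - Right option) / 2
= (30 - (-38)) / 2
= 68 / 2
= 34

34


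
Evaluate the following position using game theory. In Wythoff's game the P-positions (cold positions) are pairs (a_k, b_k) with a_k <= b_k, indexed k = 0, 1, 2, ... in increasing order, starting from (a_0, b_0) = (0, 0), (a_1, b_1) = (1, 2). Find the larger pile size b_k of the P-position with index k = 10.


By Wythoff's theorem, a_k = floor(k * phi) and b_k = floor(k * phi^2) = a_k + k, where phi = (1 + sqrt(5))/2 is the golden ratio.
phi = (1 + sqrt(5))/2 = 1.618034
phi^2 = phi + 1 = 2.618034
k = 10
k * phi^2 = 10 * 2.618034 = 26.180340
b_10 = floor(k * phi^2) = 26 (check: a_10 + k = 16 + 10 = 26)

26


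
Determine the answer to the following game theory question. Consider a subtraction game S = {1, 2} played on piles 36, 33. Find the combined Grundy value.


Subtraction set: {1, 2}
For this subtraction set, G(n) = n mod 3 (period = max + 1 = 3).
Pile 1 (size 36): G(36) = 36 mod 3 = 0
Pile 2 (size 33): G(33) = 33 mod 3 = 0
Total Grundy value = XOR of all: 0 XOR 0 = 0

0


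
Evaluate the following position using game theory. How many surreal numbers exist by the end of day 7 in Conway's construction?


Day 0: {|} = 0 is born. Count = 1.
Day n: the number of surreal numbers born by day n is 2^(n+1) - 1.
By day 0: 2^1 - 1 = 1
By day 1: 2^2 - 1 = 3
By day 2: 2^3 - 1 = 7
By day 3: 2^4 - 1 = 15
By day 4: 2^5 - 1 = 31
By day 5: 2^6 - 1 = 63
By day 6: 2^7 - 1 = 127
By day 7: 2^8 - 1 = 255
By day 7: 255 surreal numbers.

255


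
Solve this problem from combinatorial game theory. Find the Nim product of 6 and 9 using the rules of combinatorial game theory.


Nim multiplication is bilinear over XOR: (u XOR v) * w = (u*w) XOR (v*w).
So we split each operand into its bit components and XOR the pairwise Nim products.
6 = 2 + 4 (as XOR of powers of 2).
9 = 1 + 8 (as XOR of powers of 2).
Using the standard Nim-product table on single bits:
  2*2 = 3,   2*4 = 8,   2*8 = 12,
  4*4 = 6,   4*8 = 11,  8*8 = 13,
and  1*x = x (identity), k*l = l*k (commutative).
Pairwise Nim products:
  2 * 1 = 2
  2 * 8 = 12
  4 * 1 = 4
  4 * 8 = 11
XOR them: 2 XOR 12 XOR 4 XOR 11 = 1.
Result: 6 * 9 = 1 (in Nim).

1


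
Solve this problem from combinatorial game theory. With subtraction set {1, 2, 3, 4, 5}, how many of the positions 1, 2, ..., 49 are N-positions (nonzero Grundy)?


Subtraction set S = {1, 2, 3, 4, 5}, so G(n) = n mod 6.
G(n) = 0 when n is a multiple of 6.
Multiples of 6 in [1, 49]: 8
N-positions (nonzero Grundy) = 49 - 8 = 41

41


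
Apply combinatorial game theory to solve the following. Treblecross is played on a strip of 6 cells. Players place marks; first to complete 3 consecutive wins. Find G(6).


Treblecross: place X on empty cells; 3-in-a-row wins.
Playing within two cells of an existing X lets the opponent win at once, so sensible play treats the cells i-2..i+2 around each X as dead. The player left with no safe cell loses, so this is a normal-play take-away game on strips of safe cells.
Placing X at cell i (0-indexed) of a strip of k safe cells leaves independent strips of sizes max(0, i-2) and max(0, k-i-3). Hence G(k) = mex{ G(max(0,i-2)) XOR G(max(0,k-i-3)) : 0 <= i < k }, with G(0) = 0.
G(1): splits (0,0):0^0=0 -> mex({0}) = 1
G(2): splits (0,0):0^0=0 -> mex({0}) = 1
G(3): splits (0,0):0^0=0 -> mex({0}) = 1
G(4): splits (0,1):0^1=1 (0,0):0^0=0 -> mex({0, 1}) = 2
G(5): splits (0,2):0^1=1 (0,1):0^1=1 (0,0):0^0=0 -> mex({0, 1}) = 2
G(6) = mex({1}) = 0
Therefore G(6) = 0.

0


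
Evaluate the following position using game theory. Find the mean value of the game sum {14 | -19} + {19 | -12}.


G1 = {14 | -19}, G2 = {19 | -12}
Each is a switch {a | b} with numbers a > b; its mean value is (a + b)/2, and mean value is additive over game sums: m(G1 + G2) = m(G1) + m(G2).
Mean of G1 = (14 + (-19))/2 = -5/2 = -5/2
Mean of G2 = (19 + (-12))/2 = 7/2 = 7/2
Mean of G1 + G2 = -5/2 + 7/2 = 1

1


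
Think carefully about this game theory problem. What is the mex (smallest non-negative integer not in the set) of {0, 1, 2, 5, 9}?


Set = {0, 1, 2, 5, 9}
0 is in the set.
1 is in the set.
2 is in the set.
3 is NOT in the set. This is the mex.
mex = 3

3


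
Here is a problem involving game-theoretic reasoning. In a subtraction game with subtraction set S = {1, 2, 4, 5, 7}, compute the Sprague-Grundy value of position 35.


The subtraction set is S = {1, 2, 4, 5, 7}.
G(k) = mex{ G(k - s) : s in S, s <= k }. We compute iteratively: G(0) = 0.
G(1) = mex({0}) = 1
G(2) = mex({0, 1}) = 2
G(3) = mex({1, 2}) = 0
G(4) = mex({0, 2}) = 1
G(5) = mex({0, 1}) = 2
G(6) = mex({1, 2}) = 0
G(7) = mex({0, 2}) = 1
G(8) = mex({0, 1}) = 2
G(9) = mex({1, 2}) = 0
Observe that G(3)..G(9) = 0, 1, 2, 0, 1, 2, 0 repeats G(0)..G(6) = 0, 1, 2, 0, 1, 2, 0.
For k >= max(S) = 7, G(k) is determined by the previous 7 values G(k-7)..G(k-1); a window of 7 consecutive values has recurred shifted by 3, so by induction G(k + 3) = G(k) for all k >= 0: the sequence is periodic from the start with period 3.
One period: G(0..2) = 0, 1, 2.
35 mod 3 = 2, so G(35) = G(2) = 2.

2


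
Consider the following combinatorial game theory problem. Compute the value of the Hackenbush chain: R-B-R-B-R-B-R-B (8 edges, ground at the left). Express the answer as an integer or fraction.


Edges (from ground): R-B-R-B-R-B-R-B
By Berlekamp's sign-expansion rule, a Blue-Red Hackenbush stalk has the value of the surreal number whose sign sequence is the edge sequence with B -> + and R -> -.
Sign sequence: -+-+-+-+
Trace the sign expansion in the surreal number tree, starting from 0:
Edge 1: R (sign -) -> bounds (-inf, 0), value = -1
Edge 2: B (sign +) -> bounds (-1, 0), value = -1/2
Edge 3: R (sign -) -> bounds (-1, -1/2), value = -3/4
Edge 4: B (sign +) -> bounds (-3/4, -1/2), value = -5/8
Edge 5: R (sign -) -> bounds (-3/4, -5/8), value = -11/16
Edge 6: B (sign +) -> bounds (-11/16, -5/8), value = -21/32
Edge 7: R (sign -) -> bounds (-11/16, -21/32), value = -43/64
Edge 8: B (sign +) -> bounds (-43/64, -21/32), value = -85/128
Game value = -85/128

-85/128


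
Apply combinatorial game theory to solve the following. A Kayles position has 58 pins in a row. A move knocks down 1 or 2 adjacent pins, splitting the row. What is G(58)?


Kayles: a move removes 1 or 2 adjacent pins from a contiguous row.
Removing pins from a row of k leaves two independent rows (a, b) with a + b = k - 1 (one pin) or a + b = k - 2 (two pins); an end removal gives a = 0.
By Sprague-Grundy, G(k) = mex{ G(a) XOR G(b) } over all these splits. G(0) = 0.
G(1): splits (0,0):0^0=0 -> mex({0}) = 1
G(2): splits (0,1):0^1=1 (0,0):0^0=0 -> mex({0, 1}) = 2
G(3): splits (0,2):0^2=2 (1,1):1^1=0 (0,1):0^1=1 -> mex({0, 1, 2}) = 3
G(4): splits (0,3):0^3=3 (1,2):1^2=3 (0,2):0^2=2 (1,1):1^1=0 -> mex({0, 2, 3}) = 1
G(5): splits (0,4):0^1=1 (1,3):1^3=2 (2,2):2^2=0 (0,3):0^3=3 (1,2):1^2=3 -> mex({0, 1, 2, 3}) = 4
G(6) = mex({0, 1, 2, 4}) = 3
G(7) = mex({0, 1, 3, 4, 5}) = 2
G(8) = mex({0, 2, 3, 5, 6}) = 1
G(9) = mex({0, 1, 2, 3, 6, 7}) = 4
G(10) = mex({0, 1, 3, 4, 5, 7}) = 2
G(11) = mex({0, 1, 2, 3, 4, 5}) = 6
G(12) = mex({0, 1, 2, 3, 5, 6, 7}) = 4
G(13) = mex({0, 2, 3, 4, 6, 7}) = 1
G(14) = mex({0, 1, 4, 5, 6, 7}) = 2
G(15) = mex({0, 1, 2, 3, 4, 5, 6}) = 7
G(16) = mex({0, 2, 3, 5, 6, 7}) = 1
G(17) = mex({0, 1, 2, 3, 5, 6, 7}) = 4
G(18) = mex({0, 1, 2, 4, 5, 6}) = 3
G(19) = mex({0, 1, 3, 4, 5, 7}) = 2
G(20) = mex({0, 2, 3, 4, 5, 6, 7}) = 1
G(21) = mex({0, 1, 2, 3, 5, 6, 7}) = 4
G(22) = mex({0, 1, 2, 3, 4, 5, 7}) = 6
G(23) = mex({0, 1, 2, 3, 4, 5, 6}) = 7
G(24) = mex({0, 1, 2, 3, 5, 6, 7}) = 4
G(25) = mex({0, 2, 3, 4, 6, 7}) = 1
G(26) = mex({0, 1, 3, 4, 5, 6, 7}) = 2
G(27) = mex({0, 1, 2, 3, 4, 5, 6, 7}) = 8
G(28) = mex({0, 1, 2, 3, 4, 6, 7, 8}) = 5
G(29) = mex({0, 1, 2, 3, 5, 6, 7, 8, 9}) = 4
G(30) = mex({0, 1, 2, 3, 4, 5, 6, 9, 10}) = 7
G(31) = mex({0, 1, 3, 4, 5, 7, 10, 11}) = 2
G(32) = mex({0, 2, 3, 4, 5, 6, 7, 9, 11}) = 1
G(33) = mex({0, 1, 2, 3, 4, 5, 6, 7, 9, 12}) = 8
G(34) = mex({0, 1, 2, 3, 4, 5, 7, 8, 11, 12}) = 6
G(35) = mex({0, 1, 2, 3, 4, 5, 6, 8, 9, 10, 11}) = 7
G(36) = mex({0, 1, 2, 3, 5, 6, 7, 9, 10}) = 4
G(37) = mex({0, 2, 3, 4, 6, 7, 9, 10, 11, 12}) = 1
G(38) = mex({0, 1, 3, 4, 5, 6, 7, 9, 10, 11, 12}) = 2
G(39) = mex({0, 1, 2, 4, 5, 6, 7, 9, 10, 12, 14}) = 3
G(40) = mex({0, 2, 3, 4, 6, 7, 11, 12, 14}) = 1
G(41) = mex({0, 1, 2, 3, 5, 6, 7, 9, 10, 11, 12}) = 4
G(42) = mex({0, 1, 2, 3, 4, 5, 6, 9, 10}) = 7
G(43) = mex({0, 1, 3, 4, 5, 7, 9, 10, 12, 15}) = 2
G(44) = mex({0, 2, 3, 4, 5, 6, 7, 9, 10, 12, 15}) = 1
G(45) = mex({0, 1, 2, 3, 4, 5, 6, 7, 9, 10, 12, 14}) = 8
G(46) = mex({0, 1, 3, 4, 5, 7, 8, 11, 12, 14}) = 2
G(47) = mex({0, 1, 2, 3, 4, 5, 6, 8, 9, 10, 11, 12}) = 7
G(48) = mex({0, 1, 2, 3, 5, 6, 7, 9, 10}) = 4
G(49) = mex({0, 2, 3, 4, 6, 7, 9, 10, 11, 12, 15}) = 1
G(50) = mex({0, 1, 4, 5, 6, 7, 9, 11, 12, 14, 15}) = 2
G(51) = mex({0, 1, 2, 3, 4, 5, 6, 7, 9, 12, 14, 15}) = 8
G(52) = mex({0, 2, 3, 4, 5, 6, 7, 8, 11, 12, 15}) = 1
G(53) = mex({0, 1, 2, 3, 5, 6, 7, 8, 9, 10, 11, 12}) = 4
G(54) = mex({0, 1, 2, 3, 4, 5, 6, 9, 10}) = 7
G(55) = mex({0, 1, 3, 4, 5, 7, 9, 10, 11, 12}) = 2
G(56) = mex({0, 2, 3, 4, 5, 6, 7, 9, 10, 11, 12, 13, 14}) = 1
G(57) = mex({0, 1, 2, 3, 5, 6, 7, 9, 10, 12, 13, 14, 15}) = 4
G(58) = mex({0, 1, 3, 4, 5, 7, 11, 12, 14, 15}) = 2
Therefore G(58) = 2.

2


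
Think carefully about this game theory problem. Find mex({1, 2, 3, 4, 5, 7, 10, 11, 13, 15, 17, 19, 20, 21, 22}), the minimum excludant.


Set = {1, 2, 3, 4, 5, 7, 10, 11, 13, 15, 17, 19, 20, 21, 22}
0 is NOT in the set. This is the mex.
mex = 0

0


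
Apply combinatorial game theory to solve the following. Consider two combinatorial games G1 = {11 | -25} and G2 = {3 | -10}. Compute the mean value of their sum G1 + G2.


G1 = {11 | -25}, G2 = {3 | -10}
Each is a switch {a | b} with numbers a > b; its mean value is (a + b)/2, and mean value is additive over game sums: m(G1 + G2) = m(G1) + m(G2).
Mean of G1 = (11 + (-25))/2 = -14/2 = -7
Mean of G2 = (3 + (-10))/2 = -7/2 = -7/2
Mean of G1 + G2 = -7 + -7/2 = -21/2

-21/2


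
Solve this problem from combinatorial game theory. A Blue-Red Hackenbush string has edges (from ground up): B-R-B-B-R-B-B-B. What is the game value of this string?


Edges (from ground): B-R-B-B-R-B-B-B
By Berlekamp's sign-expansion rule, a Blue-Red Hackenbush stalk has the value of the surreal number whose sign sequence is the edge sequence with B -> + and R -> -.
Sign sequence: +-++-+++
Trace the sign expansion in the surreal number tree, starting from 0:
Edge 1: B (sign +) -> bounds (0, +inf), value = 1
Edge 2: R (sign -) -> bounds (0, 1), value = 1/2
Edge 3: B (sign +) -> bounds (1/2, 1), value = 3/4
Edge 4: B (sign +) -> bounds (3/4, 1), value = 7/8
Edge 5: R (sign -) -> bounds (3/4, 7/8), value = 13/16
Edge 6: B (sign +) -> bounds (13/16, 7/8), value = 27/32
Edge 7: B (sign +) -> bounds (27/32, 7/8), value = 55/64
Edge 8: B (sign +) -> bounds (55/64, 7/8), value = 111/128
Game value = 111/128

111/128


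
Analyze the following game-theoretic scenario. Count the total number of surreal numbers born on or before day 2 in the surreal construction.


Day 0: {|} = 0 is born. Count = 1.
Day n: the number of surreal numbers born by day n is 2^(n+1) - 1.
By day 0: 2^1 - 1 = 1
By day 1: 2^2 - 1 = 3
By day 2: 2^3 - 1 = 7
By day 2: 7 surreal numbers.

7


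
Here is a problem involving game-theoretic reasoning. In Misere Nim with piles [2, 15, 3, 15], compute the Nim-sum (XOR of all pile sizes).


We need the XOR (exclusive or) of all pile sizes.
After XOR-ing pile 1 (size 2): 0 XOR 2 = 2
After XOR-ing pile 2 (size 15): 2 XOR 15 = 13
After XOR-ing pile 3 (size 3): 13 XOR 3 = 14
After XOR-ing pile 4 (size 15): 14 XOR 15 = 1
The Nim-value of this position is 1.

1


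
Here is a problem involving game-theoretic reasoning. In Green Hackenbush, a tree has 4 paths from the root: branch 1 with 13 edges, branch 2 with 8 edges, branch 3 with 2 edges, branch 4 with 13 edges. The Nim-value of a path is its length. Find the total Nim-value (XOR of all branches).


The tree has 4 branches from the ground vertex.
In Green Hackenbush, the Nim-value of a simple path of length k is k.
Branch 1: length 13, Nim-value = 13
Branch 2: length 8, Nim-value = 8
Branch 3: length 2, Nim-value = 2
Branch 4: length 13, Nim-value = 13
Total Nim-value = XOR of all branch values:
0 XOR 13 = 13
13 XOR 8 = 5
5 XOR 2 = 7
7 XOR 13 = 10
Nim-value of the tree = 10

10


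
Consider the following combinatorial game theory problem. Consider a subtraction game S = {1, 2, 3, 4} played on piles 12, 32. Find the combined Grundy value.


Subtraction set: {1, 2, 3, 4}
For this subtraction set, G(n) = n mod 5 (period = max + 1 = 5).
Pile 1 (size 12): G(12) = 12 mod 5 = 2
Pile 2 (size 32): G(32) = 32 mod 5 = 2
Total Grundy value = XOR of all: 2 XOR 2 = 0

0


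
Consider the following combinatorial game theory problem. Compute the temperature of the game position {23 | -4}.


The game is {23 | -4}, a switch {a | b} with numbers a > b.
Cooling {a | b} by t gives {a - t | b + t}, which stops being hot when a - t = b + t, i.e. at t = (a - b)/2. So the temperature of a switch is (a - b)/2.
Temperature = (Left option - Right option) / 2
= (23 - (-4)) / 2
= 27 / 2
= 27/2

27/2


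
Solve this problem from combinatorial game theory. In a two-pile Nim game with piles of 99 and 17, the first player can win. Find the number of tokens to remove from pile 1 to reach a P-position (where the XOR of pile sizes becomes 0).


Piles: 99 and 17
Current XOR: 99 XOR 17 = 114 (non-zero, so this is an N-position).
To make the XOR zero, we need to find a move that balances the piles.
For pile 1 (size 99): target = 99 XOR 114 = 17
We reduce pile 1 from 99 to 17.
Tokens removed: 99 - 17 = 82
Verification: 17 XOR 17 = 0

82


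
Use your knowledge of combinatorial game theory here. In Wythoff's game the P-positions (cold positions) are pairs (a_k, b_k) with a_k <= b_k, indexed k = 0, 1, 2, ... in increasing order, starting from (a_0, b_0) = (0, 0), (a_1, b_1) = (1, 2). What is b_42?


By Wythoff's theorem, a_k = floor(k * phi) and b_k = floor(k * phi^2) = a_k + k, where phi = (1 + sqrt(5))/2 is the golden ratio.
phi = (1 + sqrt(5))/2 = 1.618034
phi^2 = phi + 1 = 2.618034
k = 42
k * phi^2 = 42 * 2.618034 = 109.957428
b_42 = floor(k * phi^2) = 109 (check: a_42 + k = 67 + 42 = 109)

109


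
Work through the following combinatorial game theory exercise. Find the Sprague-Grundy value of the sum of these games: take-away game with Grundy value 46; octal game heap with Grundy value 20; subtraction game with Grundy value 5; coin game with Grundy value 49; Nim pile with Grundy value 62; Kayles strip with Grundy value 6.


By the Sprague-Grundy theorem, the Grundy value of a sum of games is the XOR of individual Grundy values.
take-away game: Grundy value = 46. Running XOR: 0 XOR 46 = 46
octal game heap: Grundy value = 20. Running XOR: 46 XOR 20 = 58
subtraction game: Grundy value = 5. Running XOR: 58 XOR 5 = 63
coin game: Grundy value = 49. Running XOR: 63 XOR 49 = 14
Nim pile: Grundy value = 62. Running XOR: 14 XOR 62 = 48
Kayles strip: Grundy value = 6. Running XOR: 48 XOR 6 = 54
The combined Grundy value is 54.

54


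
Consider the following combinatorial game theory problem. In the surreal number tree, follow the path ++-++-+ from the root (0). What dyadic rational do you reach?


Sign expansion: ++-++-+
Rule: track bounds (lo, hi), initially (-inf, +inf). On '+', the current value becomes lo and we move to the simplest number in (value, hi): value + 1 if hi = +inf, otherwise the midpoint (value + hi)/2. On '-', the current value becomes hi and we move to value - 1 if lo = -inf, otherwise the midpoint (lo + value)/2.
Start at 0.
Step 1: sign = +, move right. Bounds: (0, +inf). Value = 1
Step 2: sign = +, move right. Bounds: (1, +inf). Value = 2
Step 3: sign = -, move left. Bounds: (1, 2). Value = 3/2
Step 4: sign = +, move right. Bounds: (3/2, 2). Value = 7/4
Step 5: sign = +, move right. Bounds: (7/4, 2). Value = 15/8
Step 6: sign = -, move left. Bounds: (7/4, 15/8). Value = 29/16
Step 7: sign = +, move right. Bounds: (29/16, 15/8). Value = 59/32
The surreal number with sign expansion ++-++-+ is 59/32.

59/32


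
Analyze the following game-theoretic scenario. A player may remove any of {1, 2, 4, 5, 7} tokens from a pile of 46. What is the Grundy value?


The subtraction set is S = {1, 2, 4, 5, 7}.
G(k) = mex{ G(k - s) : s in S, s <= k }. We compute iteratively: G(0) = 0.
G(1) = mex({0}) = 1
G(2) = mex({0, 1}) = 2
G(3) = mex({1, 2}) = 0
G(4) = mex({0, 2}) = 1
G(5) = mex({0, 1}) = 2
G(6) = mex({1, 2}) = 0
G(7) = mex({0, 2}) = 1
G(8) = mex({0, 1}) = 2
G(9) = mex({1, 2}) = 0
Observe that G(3)..G(9) = 0, 1, 2, 0, 1, 2, 0 repeats G(0)..G(6) = 0, 1, 2, 0, 1, 2, 0.
For k >= max(S) = 7, G(k) is determined by the previous 7 values G(k-7)..G(k-1); a window of 7 consecutive values has recurred shifted by 3, so by induction G(k + 3) = G(k) for all k >= 0: the sequence is periodic from the start with period 3.
One period: G(0..2) = 0, 1, 2.
46 mod 3 = 1, so G(46) = G(1) = 1.

1


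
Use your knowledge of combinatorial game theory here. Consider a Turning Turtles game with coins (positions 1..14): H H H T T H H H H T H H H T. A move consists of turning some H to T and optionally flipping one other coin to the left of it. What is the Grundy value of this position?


Coins: H H H T T H H H H T H H H T
Key fact: a single head at position k behaves exactly like a Nim heap of size k (turning it to T and optionally flipping a coin at j < k corresponds to moving the heap from k to j, or to 0), and heads combine as a disjunctive sum (two heads at the same place would cancel, matching j XOR j = 0). So the Nim-value is the XOR of the 1-indexed positions of the heads.
Face-up positions (1-indexed): [1, 2, 3, 6, 7, 8, 9, 11, 12, 13]
XOR 0 with 1: 0 XOR 1 = 1
XOR 1 with 2: 1 XOR 2 = 3
XOR 3 with 3: 3 XOR 3 = 0
XOR 0 with 6: 0 XOR 6 = 6
XOR 6 with 7: 6 XOR 7 = 1
XOR 1 with 8: 1 XOR 8 = 9
XOR 9 with 9: 9 XOR 9 = 0
XOR 0 with 11: 0 XOR 11 = 11
XOR 11 with 12: 11 XOR 12 = 7
XOR 7 with 13: 7 XOR 13 = 10
Nim-value = 10

10


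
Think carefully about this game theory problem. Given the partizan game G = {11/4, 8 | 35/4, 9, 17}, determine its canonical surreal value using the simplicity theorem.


Left options: {11/4, 8}, max = 8
Right options: {35/4, 9, 17}, min = 35/4
All options are numbers and max(Left) < min(Right), so by the simplicity theorem the value is the simplest (earliest-born) number strictly between 8 and 35/4.
No integer lies strictly between 8 and 35/4, so the value is the dyadic rational m/2^k in the interval with the smallest k (then m odd); search k = 1, 2, ...:
Denominator 2: 17/2 lies strictly between 8 and 35/4 -- found.
The simplest number in the interval is 17/2.
Game value = 17/2

17/2


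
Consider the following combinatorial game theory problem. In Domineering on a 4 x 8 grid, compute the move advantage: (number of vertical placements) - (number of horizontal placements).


Board is 4 x 8 (rows x cols).
Left (vertical) placements: (rows-1) * cols = 3 * 8 = 24
Right (horizontal) placements: rows * (cols-1) = 4 * 7 = 28
Advantage = Left - Right = 24 - 28 = -4

-4


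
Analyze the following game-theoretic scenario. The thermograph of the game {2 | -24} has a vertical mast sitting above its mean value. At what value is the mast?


Game = {2 | -24}, a switch {a | b} with numbers a > b.
Its thermograph has left wall a - t and right wall b + t, which meet at t = (a - b)/2, where both equal (a + b)/2. So the mast (mean value) is at (a + b)/2.
Mean = (2 + (-24))/2 = -22/2 = -11

-11


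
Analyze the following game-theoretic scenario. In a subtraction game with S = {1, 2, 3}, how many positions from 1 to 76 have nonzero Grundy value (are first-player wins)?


Subtraction set S = {1, 2, 3}, so G(n) = n mod 4.
G(n) = 0 when n is a multiple of 4.
Multiples of 4 in [1, 76]: 19
N-positions (nonzero Grundy) = 76 - 19 = 57

57


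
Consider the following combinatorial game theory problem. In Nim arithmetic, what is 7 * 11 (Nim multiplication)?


Nim multiplication is bilinear over XOR: (u XOR v) * w = (u*w) XOR (v*w).
So we split each operand into its bit components and XOR the pairwise Nim products.
7 = 1 + 2 + 4 (as XOR of powers of 2).
11 = 1 + 2 + 8 (as XOR of powers of 2).
Using the standard Nim-product table on single bits:
  2*2 = 3,   2*4 = 8,   2*8 = 12,
  4*4 = 6,   4*8 = 11,  8*8 = 13,
and  1*x = x (identity), k*l = l*k (commutative).
Pairwise Nim products:
  1 * 1 = 1
  1 * 2 = 2
  1 * 8 = 8
  2 * 1 = 2
  2 * 2 = 3
  2 * 8 = 12
  4 * 1 = 4
  4 * 2 = 8
  4 * 8 = 11
XOR them: 1 XOR 2 XOR 8 XOR 2 XOR 3 XOR 12 XOR 4 XOR 8 XOR 11 = 1.
Result: 7 * 11 = 1 (in Nim).

1


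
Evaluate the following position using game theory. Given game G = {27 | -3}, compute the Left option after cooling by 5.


Original game: {27 | -3} (a switch {a | b} with a > b).
Cooling by t (for t below the temperature (a - b)/2 = 15) taxes each move by t: {a | b} cooled by t is {a - t | b + t}.
Cooling amount: t = 5
Cooled Left option: 27 - 5 = 22
Cooled Right option: -3 + 5 = 2
Cooled game: {22 | 2}
Left option = 22

22


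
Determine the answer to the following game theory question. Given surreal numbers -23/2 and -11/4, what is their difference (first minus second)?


x = -23/2, y = -11/4
Converting to common denominator: 4
x = -46/4, y = -11/4
x - y = -23/2 - -11/4 = -35/4

-35/4


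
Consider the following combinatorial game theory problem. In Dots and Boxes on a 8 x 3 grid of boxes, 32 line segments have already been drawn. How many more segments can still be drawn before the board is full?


Grid: 8 x 3 boxes, i.e. 9 rows and 4 columns of dots.
Horizontal edges: (rows + 1) * cols = 9 * 3 = 27
Vertical edges: rows * (cols + 1) = 8 * 4 = 32
Total edges: 27 + 32 = 59
Edges drawn: 32
Remaining: 59 - 32 = 27

27


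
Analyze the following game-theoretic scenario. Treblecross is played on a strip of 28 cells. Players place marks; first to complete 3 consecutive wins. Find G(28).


Treblecross: place X on empty cells; 3-in-a-row wins.
Playing within two cells of an existing X lets the opponent win at once, so sensible play treats the cells i-2..i+2 around each X as dead. The player left with no safe cell loses, so this is a normal-play take-away game on strips of safe cells.
Placing X at cell i (0-indexed) of a strip of k safe cells leaves independent strips of sizes max(0, i-2) and max(0, k-i-3). Hence G(k) = mex{ G(max(0,i-2)) XOR G(max(0,k-i-3)) : 0 <= i < k }, with G(0) = 0.
G(1): splits (0,0):0^0=0 -> mex({0}) = 1
G(2): splits (0,0):0^0=0 -> mex({0}) = 1
G(3): splits (0,0):0^0=0 -> mex({0}) = 1
G(4): splits (0,1):0^1=1 (0,0):0^0=0 -> mex({0, 1}) = 2
G(5): splits (0,2):0^1=1 (0,1):0^1=1 (0,0):0^0=0 -> mex({0, 1}) = 2
G(6) = mex({1}) = 0
G(7) = mex({0, 1, 2}) = 3
G(8) = mex({0, 1, 2}) = 3
G(9) = mex({0, 2}) = 1
G(10) = mex({0, 2, 3}) = 1
G(11) = mex({0, 3}) = 1
G(12) = mex({1, 3}) = 0
G(13) = mex({0, 1, 2, 3}) = 4
G(14) = mex({0, 1, 2}) = 3
G(15) = mex({0, 1, 2}) = 3
G(16) = mex({0, 1, 2, 4}) = 3
G(17) = mex({0, 1, 3, 4}) = 2
G(18) = mex({0, 1, 3, 4}) = 2
G(19) = mex({0, 1, 3, 5}) = 2
G(20) = mex({0, 1, 2, 3, 5}) = 4
G(21) = mex({0, 1, 2, 3, 5}) = 4
G(22) = mex({1, 2, 6}) = 0
G(23) = mex({0, 1, 2, 3, 4, 6}) = 5
G(24) = mex({0, 1, 2, 3, 4}) = 5
G(25) = mex({0, 1, 3, 4, 7}) = 2
G(26) = mex({0, 1, 3, 4, 5, 7}) = 2
G(27) = mex({0, 1, 3, 5}) = 2
G(28) = mex({0, 1, 2, 5}) = 3
Therefore G(28) = 3.

3


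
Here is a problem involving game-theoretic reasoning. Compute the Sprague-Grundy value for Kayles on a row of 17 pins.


Kayles: a move removes 1 or 2 adjacent pins from a contiguous row.
Removing pins from a row of k leaves two independent rows (a, b) with a + b = k - 1 (one pin) or a + b = k - 2 (two pins); an end removal gives a = 0.
By Sprague-Grundy, G(k) = mex{ G(a) XOR G(b) } over all these splits. G(0) = 0.
G(1): splits (0,0):0^0=0 -> mex({0}) = 1
G(2): splits (0,1):0^1=1 (0,0):0^0=0 -> mex({0, 1}) = 2
G(3): splits (0,2):0^2=2 (1,1):1^1=0 (0,1):0^1=1 -> mex({0, 1, 2}) = 3
G(4): splits (0,3):0^3=3 (1,2):1^2=3 (0,2):0^2=2 (1,1):1^1=0 -> mex({0, 2, 3}) = 1
G(5): splits (0,4):0^1=1 (1,3):1^3=2 (2,2):2^2=0 (0,3):0^3=3 (1,2):1^2=3 -> mex({0, 1, 2, 3}) = 4
G(6) = mex({0, 1, 2, 4}) = 3
G(7) = mex({0, 1, 3, 4, 5}) = 2
G(8) = mex({0, 2, 3, 5, 6}) = 1
G(9) = mex({0, 1, 2, 3, 6, 7}) = 4
G(10) = mex({0, 1, 3, 4, 5, 7}) = 2
G(11) = mex({0, 1, 2, 3, 4, 5}) = 6
G(12) = mex({0, 1, 2, 3, 5, 6, 7}) = 4
G(13) = mex({0, 2, 3, 4, 6, 7}) = 1
G(14) = mex({0, 1, 4, 5, 6, 7}) = 2
G(15) = mex({0, 1, 2, 3, 4, 5, 6}) = 7
G(16) = mex({0, 2, 3, 5, 6, 7}) = 1
G(17) = mex({0, 1, 2, 3, 5, 6, 7}) = 4
Therefore G(17) = 4.

4


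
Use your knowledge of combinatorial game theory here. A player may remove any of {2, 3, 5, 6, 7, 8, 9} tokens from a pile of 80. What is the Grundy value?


The subtraction set is S = {2, 3, 5, 6, 7, 8, 9}.
G(k) = mex{ G(k - s) : s in S, s <= k }. We compute iteratively: G(0) = 0.
G(1) = mex({}) = 0
G(2) = mex({0}) = 1
G(3) = mex({0}) = 1
G(4) = mex({0, 1}) = 2
G(5) = mex({0, 1}) = 2
G(6) = mex({0, 1, 2}) = 3
G(7) = mex({0, 1, 2}) = 3
G(8) = mex({0, 1, 2, 3}) = 4
G(9) = mex({0, 1, 2, 3}) = 4
G(10) = mex({0, 1, 2, 3, 4}) = 5
G(11) = mex({1, 2, 3, 4}) = 0
G(12) = mex({1, 2, 3, 4, 5}) = 0
G(13) = mex({0, 2, 3, 4, 5}) = 1
G(14) = mex({0, 2, 3, 4}) = 1
G(15) = mex({0, 1, 3, 4, 5}) = 2
G(16) = mex({0, 1, 3, 4, 5}) = 2
G(17) = mex({0, 1, 2, 4, 5}) = 3
G(18) = mex({0, 1, 2, 4, 5}) = 3
G(19) = mex({0, 1, 2, 3, 5}) = 4
Observe that G(11)..G(19) = 0, 0, 1, 1, 2, 2, 3, 3, 4 repeats G(0)..G(8) = 0, 0, 1, 1, 2, 2, 3, 3, 4.
For k >= max(S) = 9, G(k) is determined by the previous 9 values G(k-9)..G(k-1); a window of 9 consecutive values has recurred shifted by 11, so by induction G(k + 11) = G(k) for all k >= 0: the sequence is periodic from the start with period 11.
One period: G(0..10) = 0, 0, 1, 1, 2, 2, 3, 3, 4, 4, 5.
80 mod 11 = 3, so G(80) = G(3) = 1.

1


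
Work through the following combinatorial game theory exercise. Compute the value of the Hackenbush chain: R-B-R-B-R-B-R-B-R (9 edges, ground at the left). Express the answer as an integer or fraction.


Edges (from ground): R-B-R-B-R-B-R-B-R
By Berlekamp's sign-expansion rule, a Blue-Red Hackenbush stalk has the value of the surreal number whose sign sequence is the edge sequence with B -> + and R -> -.
Sign sequence: -+-+-+-+-
Trace the sign expansion in the surreal number tree, starting from 0:
Edge 1: R (sign -) -> bounds (-inf, 0), value = -1
Edge 2: B (sign +) -> bounds (-1, 0), value = -1/2
Edge 3: R (sign -) -> bounds (-1, -1/2), value = -3/4
Edge 4: B (sign +) -> bounds (-3/4, -1/2), value = -5/8
Edge 5: R (sign -) -> bounds (-3/4, -5/8), value = -11/16
Edge 6: B (sign +) -> bounds (-11/16, -5/8), value = -21/32
Edge 7: R (sign -) -> bounds (-11/16, -21/32), value = -43/64
Edge 8: B (sign +) -> bounds (-43/64, -21/32), value = -85/128
Edge 9: R (sign -) -> bounds (-43/64, -85/128), value = -171/256
Game value = -171/256

-171/256


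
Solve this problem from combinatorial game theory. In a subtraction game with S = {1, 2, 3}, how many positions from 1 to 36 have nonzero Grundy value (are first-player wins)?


Subtraction set S = {1, 2, 3}, so G(n) = n mod 4.
G(n) = 0 when n is a multiple of 4.
Multiples of 4 in [1, 36]: 9
N-positions (nonzero Grundy) = 36 - 9 = 27

27


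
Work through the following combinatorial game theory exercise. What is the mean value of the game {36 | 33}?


Game = {36 | 33}, a switch {a | b} with numbers a > b.
Its thermograph has left wall a - t and right wall b + t, which meet at t = (a - b)/2, where both equal (a + b)/2. So the mast (mean value) is at (a + b)/2.
Mean = (36 + (33))/2 = 69/2 = 69/2

69/2


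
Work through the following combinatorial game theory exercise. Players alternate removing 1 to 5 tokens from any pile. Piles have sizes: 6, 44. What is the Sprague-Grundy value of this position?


Subtraction set: {1, 2, 3, 4, 5}
For this subtraction set, G(n) = n mod 6 (period = max + 1 = 6).
Pile 1 (size 6): G(6) = 6 mod 6 = 0
Pile 2 (size 44): G(44) = 44 mod 6 = 2
Total Grundy value = XOR of all: 0 XOR 2 = 2

2


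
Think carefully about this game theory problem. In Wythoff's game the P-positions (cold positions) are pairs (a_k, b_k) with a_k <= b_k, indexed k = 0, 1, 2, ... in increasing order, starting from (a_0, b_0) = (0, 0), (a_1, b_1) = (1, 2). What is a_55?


By Wythoff's theorem, a_k = floor(k * phi) and b_k = floor(k * phi^2) = a_k + k, where phi = (1 + sqrt(5))/2 is the golden ratio.
phi = (1 + sqrt(5))/2 = 1.618034
k = 55
k * phi = 55 * 1.618034 = 88.991869
a_55 = floor(k * phi) = 88

88


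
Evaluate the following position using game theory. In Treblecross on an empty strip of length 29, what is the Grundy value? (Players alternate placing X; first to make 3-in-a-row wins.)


Treblecross: place X on empty cells; 3-in-a-row wins.
Playing within two cells of an existing X lets the opponent win at once, so sensible play treats the cells i-2..i+2 around each X as dead. The player left with no safe cell loses, so this is a normal-play take-away game on strips of safe cells.
Placing X at cell i (0-indexed) of a strip of k safe cells leaves independent strips of sizes max(0, i-2) and max(0, k-i-3). Hence G(k) = mex{ G(max(0,i-2)) XOR G(max(0,k-i-3)) : 0 <= i < k }, with G(0) = 0.
G(1): splits (0,0):0^0=0 -> mex({0}) = 1
G(2): splits (0,0):0^0=0 -> mex({0}) = 1
G(3): splits (0,0):0^0=0 -> mex({0}) = 1
G(4): splits (0,1):0^1=1 (0,0):0^0=0 -> mex({0, 1}) = 2
G(5): splits (0,2):0^1=1 (0,1):0^1=1 (0,0):0^0=0 -> mex({0, 1}) = 2
G(6) = mex({1}) = 0
G(7) = mex({0, 1, 2}) = 3
G(8) = mex({0, 1, 2}) = 3
G(9) = mex({0, 2}) = 1
G(10) = mex({0, 2, 3}) = 1
G(11) = mex({0, 3}) = 1
G(12) = mex({1, 3}) = 0
G(13) = mex({0, 1, 2, 3}) = 4
G(14) = mex({0, 1, 2}) = 3
G(15) = mex({0, 1, 2}) = 3
G(16) = mex({0, 1, 2, 4}) = 3
G(17) = mex({0, 1, 3, 4}) = 2
G(18) = mex({0, 1, 3, 4}) = 2
G(19) = mex({0, 1, 3, 5}) = 2
G(20) = mex({0, 1, 2, 3, 5}) = 4
G(21) = mex({0, 1, 2, 3, 5}) = 4
G(22) = mex({1, 2, 6}) = 0
G(23) = mex({0, 1, 2, 3, 4, 6}) = 5
G(24) = mex({0, 1, 2, 3, 4}) = 5
G(25) = mex({0, 1, 3, 4, 7}) = 2
G(26) = mex({0, 1, 3, 4, 5, 7}) = 2
G(27) = mex({0, 1, 3, 5}) = 2
G(28) = mex({0, 1, 2, 5}) = 3
G(29) = mex({0, 1, 2, 4, 5, 6}) = 3
Therefore G(29) = 3.

3


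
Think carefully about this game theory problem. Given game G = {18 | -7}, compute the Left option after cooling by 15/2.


Original game: {18 | -7} (a switch {a | b} with a > b).
Cooling by t (for t below the temperature (a - b)/2 = 25/2) taxes each move by t: {a | b} cooled by t is {a - t | b + t}.
Cooling amount: t = 15/2
Cooled Left option: 18 - 15/2 = 21/2
Cooled Right option: -7 + 15/2 = 1/2
Cooled game: {21/2 | 1/2}
Left option = 21/2

21/2


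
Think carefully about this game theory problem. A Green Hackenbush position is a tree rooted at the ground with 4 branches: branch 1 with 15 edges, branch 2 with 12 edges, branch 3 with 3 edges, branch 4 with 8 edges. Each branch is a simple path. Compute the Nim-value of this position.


The tree has 4 branches from the ground vertex.
In Green Hackenbush, the Nim-value of a simple path of length k is k.
Branch 1: length 15, Nim-value = 15
Branch 2: length 12, Nim-value = 12
Branch 3: length 3, Nim-value = 3
Branch 4: length 8, Nim-value = 8
Total Nim-value = XOR of all branch values:
0 XOR 15 = 15
15 XOR 12 = 3
3 XOR 3 = 0
0 XOR 8 = 8
Nim-value of the tree = 8

8


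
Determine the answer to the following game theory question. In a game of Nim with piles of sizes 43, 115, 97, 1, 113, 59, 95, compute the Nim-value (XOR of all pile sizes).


We need the XOR (exclusive or) of all pile sizes.
After XOR-ing pile 1 (size 43): 0 XOR 43 = 43
After XOR-ing pile 2 (size 115): 43 XOR 115 = 88
After XOR-ing pile 3 (size 97): 88 XOR 97 = 57
After XOR-ing pile 4 (size 1): 57 XOR 1 = 56
After XOR-ing pile 5 (size 113): 56 XOR 113 = 73
After XOR-ing pile 6 (size 59): 73 XOR 59 = 114
After XOR-ing pile 7 (size 95): 114 XOR 95 = 45
The Nim-value of this position is 45.

45


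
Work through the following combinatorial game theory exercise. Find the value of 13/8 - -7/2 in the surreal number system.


x = 13/8, y = -7/2
Converting to common denominator: 8
x = 13/8, y = -28/8
x - y = 13/8 - -7/2 = 41/8

41/8


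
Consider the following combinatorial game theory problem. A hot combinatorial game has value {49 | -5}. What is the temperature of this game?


The game is {49 | -5}, a switch {a | b} with numbers a > b.
Cooling {a | b} by t gives {a - t | b + t}, which stops being hot when a - t = b + t, i.e. at t = (a - b)/2. So the temperature of a switch is (a - b)/2.
Temperature = (Left option - Right option) / 2
= (49 - (-5)) / 2
= 54 / 2
= 27

27
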